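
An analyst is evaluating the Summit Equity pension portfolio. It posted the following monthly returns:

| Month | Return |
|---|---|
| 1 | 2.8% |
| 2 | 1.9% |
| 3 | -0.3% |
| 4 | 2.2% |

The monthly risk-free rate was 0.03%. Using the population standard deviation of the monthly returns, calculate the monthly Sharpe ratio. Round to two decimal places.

1.38

μ = (2.8 + 1.9 − 0.3 + 2.2) / 4 = 6.60 / 4 = 1.6500%
Σ(r − μ)² = (2.8 − 1.6500)² + (1.9 − 1.6500)² + … = 5.4900
population σ = √(5.4900 / 4) = √1.3725 = 1.1715%
Sharpe = (μ − rf) / σ = (1.6500 − 0.03) / 1.1715 = 1.6200 / 1.1715 = 1.3828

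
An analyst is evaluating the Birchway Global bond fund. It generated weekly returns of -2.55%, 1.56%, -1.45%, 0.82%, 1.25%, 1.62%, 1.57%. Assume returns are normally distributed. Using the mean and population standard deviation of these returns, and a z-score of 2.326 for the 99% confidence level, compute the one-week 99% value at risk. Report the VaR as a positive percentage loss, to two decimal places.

3.25

Mean return r̄ = 2.820 / 7 = 0.4029%
Σ(r − r̄)² = (-2.55 − 0.4029)² + (1.56 − 0.4029)² + … = 17.2267
σ = √[17.2267 / 7] = 1.5687%
VaR = −(r̄ − z·σ) = −(0.4029 − 2.326 × 1.5687) = −(-3.2459) = 3.2459%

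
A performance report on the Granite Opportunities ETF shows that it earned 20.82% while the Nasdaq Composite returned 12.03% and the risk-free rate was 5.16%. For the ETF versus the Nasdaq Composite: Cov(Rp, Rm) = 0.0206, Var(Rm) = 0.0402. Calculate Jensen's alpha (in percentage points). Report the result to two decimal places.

12.14

β = Cov / Var = 0.0206 / 0.0402 = 0.5124
E[R] = Rf + β(Rm − Rf) = 5.16% + 0.5124 × (12.03% − 5.16%) = 8.6802%
α = Rp − E[R] = 20.82% − 8.6802% = 12.1398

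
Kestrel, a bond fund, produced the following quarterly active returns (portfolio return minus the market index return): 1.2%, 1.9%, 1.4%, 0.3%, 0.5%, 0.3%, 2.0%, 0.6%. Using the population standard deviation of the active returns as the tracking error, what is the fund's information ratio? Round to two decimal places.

Mean return μ = 8.20 / 8 = 1.0250%
Population std dev = √[3.3950 / 8] = 0.6514%
IR = μ / tracking error = 1.0250 / 0.6514 = 1.5735

1.57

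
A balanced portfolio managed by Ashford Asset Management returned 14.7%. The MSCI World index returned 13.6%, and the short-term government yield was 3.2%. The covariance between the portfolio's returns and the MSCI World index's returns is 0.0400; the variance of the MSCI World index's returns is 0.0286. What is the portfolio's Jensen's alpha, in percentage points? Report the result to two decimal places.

-3.05

β = Cov / Var = 0.0400 / 0.0286 = 1.3986
E[R] = Rf + β(Rm − Rf) = 3.2% + 1.3986 × (13.6% − 3.2%) = 17.7454%
α = Rp − E[R] = 14.7% − 17.7454% = -3.0454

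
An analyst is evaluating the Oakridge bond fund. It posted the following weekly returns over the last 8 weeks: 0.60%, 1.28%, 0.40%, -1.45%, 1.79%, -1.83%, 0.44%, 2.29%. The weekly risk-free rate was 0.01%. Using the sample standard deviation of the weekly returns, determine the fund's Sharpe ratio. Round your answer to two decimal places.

r̄ = (0.6 + 1.28 + 0.4 − 1.45 + 1.79 − 1.83 + 0.44 + 2.29) / 8 = 3.520 / 8 = 0.4400%
Σ(r − r̄)² = (0.6 − 0.4400)² + (1.28 − 0.4400)² + (0.4 − 0.4400)² + … = 14.7028
σ = √[14.7028 / 7] = 1.4493%
Sharpe = (r̄ − rf) / σ = (0.4400 − 0.01) / 1.4493 = 0.4300 / 1.4493 = 0.2967

0.30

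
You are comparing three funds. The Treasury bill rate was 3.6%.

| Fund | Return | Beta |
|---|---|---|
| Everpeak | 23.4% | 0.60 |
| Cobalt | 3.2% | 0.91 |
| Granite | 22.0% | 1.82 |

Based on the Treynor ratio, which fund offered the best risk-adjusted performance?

Everpeak

Everpeak: Treynor = (23.4% − 3.6%) / 0.60 = 33.000
Cobalt: Treynor = (3.2% − 3.6%) / 0.91 = -0.440
Granite: Treynor = (22.0% − 3.6%) / 1.82 = 10.110
Highest: Everpeak (33.000).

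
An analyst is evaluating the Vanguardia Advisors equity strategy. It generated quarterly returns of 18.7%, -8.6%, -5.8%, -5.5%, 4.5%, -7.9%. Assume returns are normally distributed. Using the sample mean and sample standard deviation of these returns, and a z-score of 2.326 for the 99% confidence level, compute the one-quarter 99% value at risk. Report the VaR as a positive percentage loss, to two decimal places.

r̄ = (18.7 − 8.6 − 5.8 − 5.5 + 4.5 − 7.9) / 6 = -0.7667%
Σ(r − r̄)² = (18.7 − (-0.7667))² + (-8.6 − (-0.7667))² + (-5.8 − (-0.7667))² + … = 566.6733
sample σ = √(566.6733 / 5) = √113.3347 = 10.6459%
VaR = −(r̄ − z·σ) = −(-0.7667 − 2.326 × 10.6459) = −(-25.5291) = 25.5291%

25.53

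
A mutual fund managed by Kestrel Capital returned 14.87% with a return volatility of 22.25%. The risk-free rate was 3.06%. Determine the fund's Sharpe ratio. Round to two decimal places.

Sharpe = (Rp − Rf) / σp = (14.87% − 3.06%) / 22.25% = 11.81% / 22.25% = 0.5308

0.53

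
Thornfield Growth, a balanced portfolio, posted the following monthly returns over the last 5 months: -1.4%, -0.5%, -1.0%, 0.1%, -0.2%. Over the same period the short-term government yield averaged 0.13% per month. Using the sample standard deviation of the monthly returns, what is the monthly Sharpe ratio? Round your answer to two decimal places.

μ = (-1.4 − 0.5 − 1 + 0.1 − 0.2) / 5 = -0.6000%
Σ(r − μ)² = (-1.4 − (-0.6000))² + (-0.5 − (-0.6000))² + … = 1.4600
σ = √[1.4600 / 4] = 0.6042%
Sharpe = (μ − rf) / σ = (-0.6000 − 0.13) / 0.6042 = -0.7300 / 0.6042 = -1.2082

-1.21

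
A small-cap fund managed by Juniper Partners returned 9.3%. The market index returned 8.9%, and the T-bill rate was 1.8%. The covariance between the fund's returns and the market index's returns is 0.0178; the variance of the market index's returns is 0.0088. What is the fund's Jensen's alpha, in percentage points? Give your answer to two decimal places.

β = Cov / Var = 0.0178 / 0.0088 = 2.0227
E[R] = Rf + β(Rm − Rf) = 1.8% + 2.0227 × (8.9% − 1.8%) = 16.1612%
α = Rp − E[R] = 9.3% − 16.1612% = -6.8612

-6.86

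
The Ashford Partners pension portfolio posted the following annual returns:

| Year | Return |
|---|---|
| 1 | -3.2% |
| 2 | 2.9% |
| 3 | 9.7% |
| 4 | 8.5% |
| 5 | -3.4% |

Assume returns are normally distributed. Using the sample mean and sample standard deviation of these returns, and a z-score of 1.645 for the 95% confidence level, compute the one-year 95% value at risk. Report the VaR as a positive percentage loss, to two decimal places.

μ = (-3.2 + 2.9 + 9.7 + 8.5 − 3.4) / 5 = 2.9000%
Σ(r − μ)² = (-3.2 − 2.9000)² + (2.9 − 2.9000)² + … = 154.5000
σ = √[154.5000 / 4] = 6.2149%
VaR = −(μ − z·σ) = −(2.9000 − 1.645 × 6.2149) = −(-7.3235) = 7.3235%

7.32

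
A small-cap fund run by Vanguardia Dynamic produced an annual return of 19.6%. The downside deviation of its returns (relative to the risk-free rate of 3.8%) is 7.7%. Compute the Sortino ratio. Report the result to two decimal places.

Sortino = (Rp − Rf) / σd = (19.6% − 3.8%) / 7.7% = 15.80% / 7.7% = 2.0519

2.05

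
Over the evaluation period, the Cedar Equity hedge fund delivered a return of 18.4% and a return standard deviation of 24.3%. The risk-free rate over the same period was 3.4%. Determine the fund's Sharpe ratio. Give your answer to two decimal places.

0.62

Sharpe = (Rp − Rf) / σp = (18.4% − 3.4%) / 24.3% = 15.00% / 24.3% = 0.6173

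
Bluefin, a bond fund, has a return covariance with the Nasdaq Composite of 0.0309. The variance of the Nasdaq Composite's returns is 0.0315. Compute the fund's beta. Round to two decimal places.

0.98

β = Cov(Rp, Rm) / Var(Rm) = 0.0309 / 0.0315 = 0.9810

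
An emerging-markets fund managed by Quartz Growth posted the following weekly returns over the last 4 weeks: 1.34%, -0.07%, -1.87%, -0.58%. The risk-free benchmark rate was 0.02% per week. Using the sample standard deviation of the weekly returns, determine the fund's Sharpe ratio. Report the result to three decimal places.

-0.237

r̄ = (1.34 − 0.07 − 1.87 − 0.58) / 4 = -1.180 / 4 = -0.2950%
Σ(r − r̄)² = 5.2857; sample σ = √(5.2857/3) = 1.3274%
Sharpe = (r̄ − rf) / σ = (-0.2950 − 0.02) / 1.3274 = -0.3150 / 1.3274 = -0.2373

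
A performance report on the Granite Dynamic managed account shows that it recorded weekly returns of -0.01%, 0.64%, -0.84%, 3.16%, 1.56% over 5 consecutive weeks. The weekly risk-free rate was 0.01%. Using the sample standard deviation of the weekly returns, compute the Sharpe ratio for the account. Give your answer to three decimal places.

Mean return r̄ = 4.510 / 5 = 0.9020%
Sample std dev = √[9.4665 / 4] = 1.5384%
Sharpe = (r̄ − rf) / σ = (0.9020 − 0.01) / 1.5384 = 0.8920 / 1.5384 = 0.5798

0.580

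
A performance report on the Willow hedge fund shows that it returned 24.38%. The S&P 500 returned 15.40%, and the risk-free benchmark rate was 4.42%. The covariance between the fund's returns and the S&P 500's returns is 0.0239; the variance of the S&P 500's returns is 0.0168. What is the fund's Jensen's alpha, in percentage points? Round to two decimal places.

β = Cov / Var = 0.0239 / 0.0168 = 1.4226
E[R] = Rf + β(Rm − Rf) = 4.42% + 1.4226 × (15.40% − 4.42%) = 20.0401%
α = Rp − E[R] = 24.38% − 20.0401% = 4.3399

4.34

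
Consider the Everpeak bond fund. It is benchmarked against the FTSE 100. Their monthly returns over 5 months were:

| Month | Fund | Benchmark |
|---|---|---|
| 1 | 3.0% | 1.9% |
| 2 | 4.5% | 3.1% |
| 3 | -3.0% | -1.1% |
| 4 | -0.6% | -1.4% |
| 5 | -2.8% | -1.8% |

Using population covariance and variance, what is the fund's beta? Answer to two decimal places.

r̄p = 0.2200%,  r̄m = 0.1400%
Cov = Σ(rp − r̄p)(rm − r̄m) / 5 = 5.7352
Var(rm) = Σ(rm − r̄m)² / 5 = 3.9064
β = Cov / Var = 5.7352 / 3.9064 = 1.4682

1.47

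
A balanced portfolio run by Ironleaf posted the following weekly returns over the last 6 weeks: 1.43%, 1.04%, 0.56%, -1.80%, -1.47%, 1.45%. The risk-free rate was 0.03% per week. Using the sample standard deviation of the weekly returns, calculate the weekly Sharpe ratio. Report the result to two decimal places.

0.12

r̄ = (1.43 + 1.04 + 0.56 − 1.8 − 1.47 + 1.45) / 6 = 1.210 / 6 = 0.2017%
Σ(r − r̄)² = (1.43 − 0.2017)² + (1.04 − 0.2017)² + … = 10.6995
sample σ = √(10.6995 / 5) = √2.1399 = 1.4628%
Sharpe = (r̄ − rf) / σ = (0.2017 − 0.03) / 1.4628 = 0.1717 / 1.4628 = 0.1174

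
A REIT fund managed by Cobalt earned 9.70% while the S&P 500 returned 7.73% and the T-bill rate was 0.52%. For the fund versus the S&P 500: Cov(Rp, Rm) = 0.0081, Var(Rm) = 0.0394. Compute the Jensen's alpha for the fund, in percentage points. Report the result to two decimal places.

7.70

β = Cov / Var = 0.0081 / 0.0394 = 0.2056
E[R] = Rf + β(Rm − Rf) = 0.52% + 0.2056 × (7.73% − 0.52%) = 2.0024%
α = Rp − E[R] = 9.70% − 2.0024% = 7.6976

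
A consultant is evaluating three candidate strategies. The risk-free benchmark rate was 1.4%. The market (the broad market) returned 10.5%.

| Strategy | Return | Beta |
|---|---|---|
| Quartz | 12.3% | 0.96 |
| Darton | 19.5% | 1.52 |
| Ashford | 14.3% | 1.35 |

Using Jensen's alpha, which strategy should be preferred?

Quartz: α = 12.3% − [1.4% + 0.96 × (10.5% − 1.4%)] = 2.164
Darton: α = 19.5% − [1.4% + 1.52 × (10.5% − 1.4%)] = 4.268
Ashford: α = 14.3% − [1.4% + 1.35 × (10.5% − 1.4%)] = 0.615
Highest: Darton (4.268).

Darton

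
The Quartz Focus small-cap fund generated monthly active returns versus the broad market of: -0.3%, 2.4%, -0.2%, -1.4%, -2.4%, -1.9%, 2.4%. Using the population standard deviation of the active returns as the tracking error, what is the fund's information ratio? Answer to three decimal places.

-0.111

Mean return r̄ = -1.40 / 7 = -0.2000%
Population σ = √[Σ(r − r̄)² / 7] = √[22.7000 / 7] = √3.2429 = 1.8008%
IR = r̄ / tracking error = -0.2000 / 1.8008 = -0.1111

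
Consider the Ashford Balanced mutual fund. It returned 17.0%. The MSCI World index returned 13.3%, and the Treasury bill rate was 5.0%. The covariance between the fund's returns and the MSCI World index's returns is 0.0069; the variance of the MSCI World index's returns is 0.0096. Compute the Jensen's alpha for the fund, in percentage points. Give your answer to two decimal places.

6.03

β = Cov / Var = 0.0069 / 0.0096 = 0.7188
E[R] = Rf + β(Rm − Rf) = 5.0% + 0.7188 × (13.3% − 5.0%) = 10.9660%
α = Rp − E[R] = 17.0% − 10.9660% = 6.0340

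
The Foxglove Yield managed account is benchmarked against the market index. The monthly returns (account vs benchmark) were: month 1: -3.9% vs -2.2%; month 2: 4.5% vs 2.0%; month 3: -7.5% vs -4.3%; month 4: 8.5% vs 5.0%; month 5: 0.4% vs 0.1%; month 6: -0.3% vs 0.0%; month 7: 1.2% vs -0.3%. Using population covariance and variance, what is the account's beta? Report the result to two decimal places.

1.75

r̄p = 0.4143%,  r̄m = 0.0429%
Cov = Σ(rp − r̄p)(rm − r̄m) / 7 = 13.1265
Var(rm) = Σ(rm − r̄m)² / 7 = 7.4882
β = Cov / Var = 13.1265 / 7.4882 = 1.7530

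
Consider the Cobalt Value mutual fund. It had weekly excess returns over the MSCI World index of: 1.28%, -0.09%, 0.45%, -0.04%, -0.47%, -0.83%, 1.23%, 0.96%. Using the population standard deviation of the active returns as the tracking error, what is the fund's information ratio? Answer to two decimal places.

0.42

Mean return r̄ = 2.490 / 8 = 0.3113%
Σ(r − r̄)² = 4.4199; population σ = √(4.4199/8) = 0.7433%
IR = r̄ / tracking error = 0.3113 / 0.7433 = 0.4188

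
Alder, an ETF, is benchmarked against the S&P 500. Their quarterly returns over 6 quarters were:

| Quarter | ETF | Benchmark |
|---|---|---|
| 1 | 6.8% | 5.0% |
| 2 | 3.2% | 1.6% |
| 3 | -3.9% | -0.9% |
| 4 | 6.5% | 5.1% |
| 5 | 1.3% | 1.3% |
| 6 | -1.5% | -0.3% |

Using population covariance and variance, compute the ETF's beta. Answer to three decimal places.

r̄p = 2.0667%,  r̄m = 1.9667%
Cov = Σ(rp − r̄p)(rm − r̄m) / 6 = 8.9222
Var(rm) = Σ(rm − r̄m)² / 6 = 5.4922
β = Cov / Var = 8.9222 / 5.4922 = 1.6245

1.625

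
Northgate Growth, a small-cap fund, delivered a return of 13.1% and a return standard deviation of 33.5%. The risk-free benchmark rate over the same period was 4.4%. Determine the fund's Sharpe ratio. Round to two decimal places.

0.26

Sharpe = (Rp − Rf) / σp = (13.1% − 4.4%) / 33.5% = 8.70% / 33.5% = 0.2597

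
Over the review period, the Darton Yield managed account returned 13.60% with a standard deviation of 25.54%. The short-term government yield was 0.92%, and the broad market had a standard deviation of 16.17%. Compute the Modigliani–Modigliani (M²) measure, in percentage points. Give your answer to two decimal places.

Sharpe = (Rp − Rf) / σp = (13.60% − 0.92%) / 25.54% = 0.4965
M² = Rf + Sharpe × σm = 0.92% + 0.4965 × 16.17% = 8.9484%

8.95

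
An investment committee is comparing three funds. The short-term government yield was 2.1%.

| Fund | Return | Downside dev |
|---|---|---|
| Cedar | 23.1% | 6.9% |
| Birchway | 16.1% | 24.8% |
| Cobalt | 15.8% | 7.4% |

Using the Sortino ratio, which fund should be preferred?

Cedar

Cedar: Sortino ratio = (23.1% − 2.1%) / 6.9% = 3.043
Birchway: Sortino ratio = (16.1% − 2.1%) / 24.8% = 0.565
Cobalt: Sortino ratio = (15.8% − 2.1%) / 7.4% = 1.851
Highest: Cedar (3.043).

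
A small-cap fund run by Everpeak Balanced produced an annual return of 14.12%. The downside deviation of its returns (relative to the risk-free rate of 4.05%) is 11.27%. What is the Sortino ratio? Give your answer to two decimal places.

0.89

Sortino = (Rp − Rf) / σd = (14.12% − 4.05%) / 11.27% = 10.07% / 11.27% = 0.8935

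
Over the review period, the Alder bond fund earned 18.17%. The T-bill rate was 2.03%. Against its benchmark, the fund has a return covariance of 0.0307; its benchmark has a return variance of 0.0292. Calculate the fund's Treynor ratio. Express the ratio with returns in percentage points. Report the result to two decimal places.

15.35

β = Cov / Var = 0.0307 / 0.0292 = 1.0514
Treynor = (Rp − Rf) / β = (18.17% − 2.03%) / 1.0514 = 16.14 / 1.0514 = 15.3510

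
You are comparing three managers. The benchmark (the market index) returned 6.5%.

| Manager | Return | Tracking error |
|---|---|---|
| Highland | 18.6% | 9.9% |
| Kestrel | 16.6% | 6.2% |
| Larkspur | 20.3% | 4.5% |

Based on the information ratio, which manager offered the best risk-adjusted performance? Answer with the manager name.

Highland: IR = (18.6% − 6.5%) / 9.9% = 1.222
Kestrel: IR = (16.6% − 6.5%) / 6.2% = 1.629
Larkspur: IR = (20.3% − 6.5%) / 4.5% = 3.067
Highest: Larkspur (3.067).

Larkspur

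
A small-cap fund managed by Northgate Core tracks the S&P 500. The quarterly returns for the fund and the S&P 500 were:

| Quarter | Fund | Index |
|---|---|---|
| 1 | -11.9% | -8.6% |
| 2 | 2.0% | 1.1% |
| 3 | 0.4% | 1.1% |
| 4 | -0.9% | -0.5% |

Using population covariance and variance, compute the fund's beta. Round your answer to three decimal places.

1.352

r̄p = -2.6000%,  r̄m = -1.7250%
Cov = Σ(rp − r̄p)(rm − r̄m) / 4 = 21.8725
Var(rm) = Σ(rm − r̄m)² / 4 = 16.1819
β = Cov / Var = 21.8725 / 16.1819 = 1.3517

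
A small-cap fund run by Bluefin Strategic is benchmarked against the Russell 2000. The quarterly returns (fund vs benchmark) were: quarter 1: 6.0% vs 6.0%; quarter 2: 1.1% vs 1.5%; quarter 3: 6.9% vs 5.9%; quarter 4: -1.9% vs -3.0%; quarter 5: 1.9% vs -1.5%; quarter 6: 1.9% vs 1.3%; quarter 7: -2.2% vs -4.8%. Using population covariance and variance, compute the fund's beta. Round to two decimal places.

0.80

r̄p = 1.9571%,  r̄m = 0.7714%
Cov = Σ(rp − r̄p)(rm − r̄m) / 7 = 11.9531
Var(rm) = Σ(rm − r̄m)² / 7 = 14.9820
β = Cov / Var = 11.9531 / 14.9820 = 0.7978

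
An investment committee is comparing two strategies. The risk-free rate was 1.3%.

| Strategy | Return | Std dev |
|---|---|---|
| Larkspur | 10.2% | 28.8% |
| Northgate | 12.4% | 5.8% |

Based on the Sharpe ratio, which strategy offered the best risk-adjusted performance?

Northgate

Larkspur: Sharpe ratio = (10.2% − 1.3%) / 28.8% = 0.309
Northgate: Sharpe ratio = (12.4% − 1.3%) / 5.8% = 1.914
Highest: Northgate (1.914).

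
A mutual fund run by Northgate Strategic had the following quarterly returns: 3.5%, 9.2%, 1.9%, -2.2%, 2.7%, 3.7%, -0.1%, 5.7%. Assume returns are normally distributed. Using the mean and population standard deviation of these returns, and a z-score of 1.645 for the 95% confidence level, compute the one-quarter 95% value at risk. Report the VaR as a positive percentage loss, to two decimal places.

2.29

μ = (3.5 + 9.2 + 1.9 − 2.2 + 2.7 + 3.7 − 0.1 + 5.7) / 8 = 3.0500%
Population std dev = √[84.4000 / 8] = 3.2481%
VaR = −(μ − z·σ) = −(3.0500 − 1.645 × 3.2481) = −(-2.2931) = 2.2931%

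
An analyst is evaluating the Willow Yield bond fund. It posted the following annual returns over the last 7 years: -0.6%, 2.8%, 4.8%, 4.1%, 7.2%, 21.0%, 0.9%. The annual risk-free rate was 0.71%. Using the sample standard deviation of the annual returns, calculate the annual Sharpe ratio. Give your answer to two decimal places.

0.70

Mean return r̄ = 40.20 / 7 = 5.7429%
Σ(r − r̄)² = (-0.6 − 5.7429)² + (2.8 − 5.7429)² + … = 310.8371
σ = √[310.8371 / 6] = 7.1977%
Sharpe = (r̄ − rf) / σ = (5.7429 − 0.71) / 7.1977 = 5.0329 / 7.1977 = 0.6992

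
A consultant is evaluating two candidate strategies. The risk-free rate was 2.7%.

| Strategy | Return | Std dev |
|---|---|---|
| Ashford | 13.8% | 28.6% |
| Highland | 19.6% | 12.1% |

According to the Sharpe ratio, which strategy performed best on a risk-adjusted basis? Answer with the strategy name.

Highland

Ashford: Sharpe ratio = (13.8% − 2.7%) / 28.6% = 0.388
Highland: Sharpe ratio = (19.6% − 2.7%) / 12.1% = 1.397
Highest: Highland (1.397).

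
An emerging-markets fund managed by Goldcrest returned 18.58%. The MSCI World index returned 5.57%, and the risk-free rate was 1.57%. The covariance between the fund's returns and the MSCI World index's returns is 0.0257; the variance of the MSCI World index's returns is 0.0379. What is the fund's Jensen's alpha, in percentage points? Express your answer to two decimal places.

14.30

β = Cov / Var = 0.0257 / 0.0379 = 0.6781
E[R] = Rf + β(Rm − Rf) = 1.57% + 0.6781 × (5.57% − 1.57%) = 4.2824%
α = Rp − E[R] = 18.58% − 4.2824% = 14.2976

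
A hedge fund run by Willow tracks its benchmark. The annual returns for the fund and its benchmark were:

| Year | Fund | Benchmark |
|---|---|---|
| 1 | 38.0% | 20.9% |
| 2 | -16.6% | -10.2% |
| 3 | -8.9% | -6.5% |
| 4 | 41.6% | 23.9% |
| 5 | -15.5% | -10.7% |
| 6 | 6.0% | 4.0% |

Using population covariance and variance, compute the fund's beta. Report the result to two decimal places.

r̄p = 7.4333%,  r̄m = 3.5667%
Cov = Σ(rp − r̄p)(rm − r̄m) / 6 = 341.0644
Var(rm) = Σ(rm − r̄m)² / 6 = 201.4122
β = Cov / Var = 341.0644 / 201.4122 = 1.6934

1.69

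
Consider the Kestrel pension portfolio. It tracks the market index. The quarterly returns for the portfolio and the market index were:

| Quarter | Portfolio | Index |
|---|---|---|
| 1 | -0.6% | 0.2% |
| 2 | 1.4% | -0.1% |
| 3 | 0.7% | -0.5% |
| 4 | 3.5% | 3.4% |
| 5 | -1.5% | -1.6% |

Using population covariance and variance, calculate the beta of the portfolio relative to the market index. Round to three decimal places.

r̄p = 0.7000%,  r̄m = 0.2800%
Cov = Σ(rp − r̄p)(rm − r̄m) / 5 = 2.5420
Var(rm) = Σ(rm − r̄m)² / 5 = 2.8056
β = Cov / Var = 2.5420 / 2.8056 = 0.9060

0.906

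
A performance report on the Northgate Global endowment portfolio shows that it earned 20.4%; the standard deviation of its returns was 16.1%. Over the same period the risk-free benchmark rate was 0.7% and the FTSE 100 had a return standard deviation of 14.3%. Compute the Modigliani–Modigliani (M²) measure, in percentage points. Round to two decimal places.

18.20

Sharpe = (Rp − Rf) / σp = (20.4% − 0.7%) / 16.1% = 1.2236
M² = Rf + Sharpe × σm = 0.7% + 1.2236 × 14.3% = 18.1975%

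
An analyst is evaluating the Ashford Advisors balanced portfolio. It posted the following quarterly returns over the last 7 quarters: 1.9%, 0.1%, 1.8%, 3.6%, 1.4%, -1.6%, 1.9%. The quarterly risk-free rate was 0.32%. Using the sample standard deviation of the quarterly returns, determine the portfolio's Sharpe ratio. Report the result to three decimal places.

μ = (1.9 + 0.1 + 1.8 + 3.6 + 1.4 − 1.6 + 1.9) / 7 = 9.10 / 7 = 1.3000%
Σ(r − μ)² = (1.9 − 1.3000)² + (0.1 − 1.3000)² + (1.8 − 1.3000)² + … = 16.1200
sample σ = √(16.1200 / 6) = √2.6867 = 1.6391%
Sharpe = (μ − rf) / σ = (1.3000 − 0.32) / 1.6391 = 0.9800 / 1.6391 = 0.5979

0.598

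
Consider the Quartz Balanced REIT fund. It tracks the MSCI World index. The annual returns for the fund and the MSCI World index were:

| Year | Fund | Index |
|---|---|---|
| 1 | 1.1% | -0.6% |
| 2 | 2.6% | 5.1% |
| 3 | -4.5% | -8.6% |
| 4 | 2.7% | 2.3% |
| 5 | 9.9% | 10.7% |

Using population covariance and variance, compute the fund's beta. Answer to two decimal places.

r̄p = 2.3600%,  r̄m = 1.7800%
Cov = Σ(rp − r̄p)(rm − r̄m) / 5 = 28.4872
Var(rm) = Σ(rm − r̄m)² / 5 = 40.8536
β = Cov / Var = 28.4872 / 40.8536 = 0.6973

0.70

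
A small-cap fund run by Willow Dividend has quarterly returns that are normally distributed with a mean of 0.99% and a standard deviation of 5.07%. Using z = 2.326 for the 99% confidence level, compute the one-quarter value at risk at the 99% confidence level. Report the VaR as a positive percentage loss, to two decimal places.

10.80

VaR (as % loss) = −(μ − z·σ) = −(0.99% − 2.326 × 5.07%) = −(-10.80282%) = 10.80282%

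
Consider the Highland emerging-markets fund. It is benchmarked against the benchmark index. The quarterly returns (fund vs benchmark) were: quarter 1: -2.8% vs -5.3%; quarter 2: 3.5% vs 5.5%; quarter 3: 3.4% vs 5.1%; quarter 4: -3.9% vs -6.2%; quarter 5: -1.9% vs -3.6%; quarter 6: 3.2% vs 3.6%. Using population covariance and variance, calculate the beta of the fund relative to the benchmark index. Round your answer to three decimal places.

r̄p = 0.2500%,  r̄m = -0.1500%
Cov = Σ(rp − r̄p)(rm − r̄m) / 6 = 15.6992
Var(rm) = Σ(rm − r̄m)² / 6 = 24.7625
β = Cov / Var = 15.6992 / 24.7625 = 0.6340

0.634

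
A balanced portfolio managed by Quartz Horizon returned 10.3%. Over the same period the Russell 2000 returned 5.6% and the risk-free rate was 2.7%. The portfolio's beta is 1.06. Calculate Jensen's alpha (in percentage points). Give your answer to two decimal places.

CAPM expected return = Rf + β(Rm − Rf) = 2.7% + 1.06 × (5.6% − 2.7%) = 2.7 + 1.06 × 2.90 = 5.7740%
Jensen's α = Rp − E[R] = 10.3% − 5.7740% = 4.5260

4.53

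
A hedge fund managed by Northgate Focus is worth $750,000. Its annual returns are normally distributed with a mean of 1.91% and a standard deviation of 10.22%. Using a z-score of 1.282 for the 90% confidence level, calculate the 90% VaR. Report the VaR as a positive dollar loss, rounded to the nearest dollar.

Return at the 90% tail: μ − z·σ = 1.91% − 1.282 × 10.22% = 1.91 − 13.10204 = -11.19204%
VaR = −(-11.19204%) × $750,000 = 11.19204% × $750,000 = $83,940

$83,940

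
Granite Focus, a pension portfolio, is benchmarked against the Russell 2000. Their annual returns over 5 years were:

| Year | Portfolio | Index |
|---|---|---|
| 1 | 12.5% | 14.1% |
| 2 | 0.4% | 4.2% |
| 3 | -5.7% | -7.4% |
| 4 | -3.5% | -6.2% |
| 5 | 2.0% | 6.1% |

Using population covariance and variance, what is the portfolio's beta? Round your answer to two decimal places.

r̄p = 1.1400%,  r̄m = 2.1600%
Cov = Σ(rp − r̄p)(rm − r̄m) / 5 = 48.3396
Var(rm) = Σ(rm − r̄m)² / 5 = 64.7064
β = Cov / Var = 48.3396 / 64.7064 = 0.7471

0.75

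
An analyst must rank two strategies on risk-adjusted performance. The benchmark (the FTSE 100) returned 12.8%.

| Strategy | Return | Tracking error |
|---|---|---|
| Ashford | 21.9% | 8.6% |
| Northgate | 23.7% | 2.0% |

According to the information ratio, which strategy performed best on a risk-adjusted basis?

Northgate

Ashford: IR = (21.9% − 12.8%) / 8.6% = 1.058
Northgate: IR = (23.7% − 12.8%) / 2.0% = 5.450
Highest: Northgate (5.450).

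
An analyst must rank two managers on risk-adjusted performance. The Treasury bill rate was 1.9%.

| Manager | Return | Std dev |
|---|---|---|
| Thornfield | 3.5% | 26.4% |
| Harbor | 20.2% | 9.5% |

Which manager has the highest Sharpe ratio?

Harbor

Thornfield: Sharpe ratio = (3.5% − 1.9%) / 26.4% = 0.061
Harbor: Sharpe ratio = (20.2% − 1.9%) / 9.5% = 1.926
Highest: Harbor (1.926).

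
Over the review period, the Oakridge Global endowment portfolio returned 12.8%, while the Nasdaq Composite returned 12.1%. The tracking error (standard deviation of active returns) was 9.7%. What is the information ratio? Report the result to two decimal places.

IR = (Rp − Rb) / TE = (12.8% − 12.1%) / 9.7% = 0.70% / 9.7% = 0.0722

0.07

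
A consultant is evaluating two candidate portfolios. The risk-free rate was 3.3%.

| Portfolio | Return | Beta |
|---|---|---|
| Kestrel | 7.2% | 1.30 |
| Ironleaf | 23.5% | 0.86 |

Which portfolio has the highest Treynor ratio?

Ironleaf

Kestrel: Treynor = (7.2% − 3.3%) / 1.30 = 3.000
Ironleaf: Treynor = (23.5% − 3.3%) / 0.86 = 23.488
Highest: Ironleaf (23.488).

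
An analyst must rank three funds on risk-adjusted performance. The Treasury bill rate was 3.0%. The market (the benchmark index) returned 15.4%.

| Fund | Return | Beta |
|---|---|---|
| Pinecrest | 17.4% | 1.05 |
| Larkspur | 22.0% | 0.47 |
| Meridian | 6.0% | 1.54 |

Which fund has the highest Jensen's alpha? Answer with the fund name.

Larkspur

Pinecrest: α = 17.4% − [3.0% + 1.05 × (15.4% − 3.0%)] = 1.380
Larkspur: α = 22.0% − [3.0% + 0.47 × (15.4% − 3.0%)] = 13.172
Meridian: α = 6.0% − [3.0% + 1.54 × (15.4% − 3.0%)] = -16.096
Highest: Larkspur (13.172).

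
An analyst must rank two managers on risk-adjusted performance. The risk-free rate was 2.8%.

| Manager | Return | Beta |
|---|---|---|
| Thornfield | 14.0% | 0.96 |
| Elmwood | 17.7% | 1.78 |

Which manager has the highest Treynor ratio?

Thornfield: Treynor = (14.0% − 2.8%) / 0.96 = 11.667
Elmwood: Treynor = (17.7% − 2.8%) / 1.78 = 8.371
Highest: Thornfield (11.667).

Thornfield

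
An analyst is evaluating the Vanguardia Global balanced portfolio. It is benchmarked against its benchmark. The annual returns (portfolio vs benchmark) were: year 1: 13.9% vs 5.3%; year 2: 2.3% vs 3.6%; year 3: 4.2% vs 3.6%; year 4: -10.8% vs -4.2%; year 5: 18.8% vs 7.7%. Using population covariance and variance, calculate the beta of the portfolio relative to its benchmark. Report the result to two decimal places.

r̄p = 5.6800%,  r̄m = 3.2000%
Cov = Σ(rp − r̄p)(rm − r̄m) / 5 = 39.2620
Var(rm) = Σ(rm − r̄m)² / 5 = 15.9480
β = Cov / Var = 39.2620 / 15.9480 = 2.4619

2.46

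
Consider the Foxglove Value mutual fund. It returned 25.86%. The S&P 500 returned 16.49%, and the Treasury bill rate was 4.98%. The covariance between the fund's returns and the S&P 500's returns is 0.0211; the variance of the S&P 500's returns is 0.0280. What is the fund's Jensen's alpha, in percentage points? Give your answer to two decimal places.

12.21

β = Cov / Var = 0.0211 / 0.0280 = 0.7536
E[R] = Rf + β(Rm − Rf) = 4.98% + 0.7536 × (16.49% − 4.98%) = 13.6539%
α = Rp − E[R] = 25.86% − 13.6539% = 12.2061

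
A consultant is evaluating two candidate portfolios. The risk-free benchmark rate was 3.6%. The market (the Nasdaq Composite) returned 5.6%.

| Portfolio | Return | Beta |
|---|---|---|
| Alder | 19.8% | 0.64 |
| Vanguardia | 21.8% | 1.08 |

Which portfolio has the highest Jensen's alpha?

Vanguardia

Alder: α = 19.8% − [3.6% + 0.64 × (5.6% − 3.6%)] = 14.920
Vanguardia: α = 21.8% − [3.6% + 1.08 × (5.6% − 3.6%)] = 16.040
Highest: Vanguardia (16.040).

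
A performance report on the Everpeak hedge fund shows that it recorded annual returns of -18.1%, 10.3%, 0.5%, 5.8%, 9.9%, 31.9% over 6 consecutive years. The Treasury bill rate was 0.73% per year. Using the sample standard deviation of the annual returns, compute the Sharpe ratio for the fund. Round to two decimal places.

r̄ = (-18.1 + 10.3 + 0.5 + 5.8 + 9.9 + 31.9) / 6 = 6.7167%
Σ(r − r̄)² = 1312.5283; sample σ = √(1312.5283/5) = 16.2020%
Sharpe = (r̄ − rf) / σ = (6.7167 − 0.73) / 16.2020 = 5.9867 / 16.2020 = 0.3695

0.37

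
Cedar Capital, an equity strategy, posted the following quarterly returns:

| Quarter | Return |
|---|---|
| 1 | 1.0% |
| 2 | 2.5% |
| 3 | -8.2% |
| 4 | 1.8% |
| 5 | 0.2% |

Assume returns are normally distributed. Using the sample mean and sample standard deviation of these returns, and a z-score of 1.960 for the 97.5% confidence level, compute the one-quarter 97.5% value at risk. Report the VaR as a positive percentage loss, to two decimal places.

9.10

μ = (1 + 2.5 − 8.2 + 1.8 + 0.2) / 5 = -0.5400%
Sample σ = √[Σ(r − μ)² / 4] = √[76.3120 / 4] = √19.0780 = 4.3678%
VaR = −(μ − z·σ) = −(-0.5400 − 1.960 × 4.3678) = −(-9.1009) = 9.1009%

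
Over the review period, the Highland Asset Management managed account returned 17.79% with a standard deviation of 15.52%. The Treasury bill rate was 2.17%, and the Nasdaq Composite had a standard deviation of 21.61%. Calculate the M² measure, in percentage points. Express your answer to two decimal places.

Sharpe = (Rp − Rf) / σp = (17.79% − 2.17%) / 15.52% = 1.0064
M² = Rf + Sharpe × σm = 2.17% + 1.0064 × 21.61% = 23.9183%

23.92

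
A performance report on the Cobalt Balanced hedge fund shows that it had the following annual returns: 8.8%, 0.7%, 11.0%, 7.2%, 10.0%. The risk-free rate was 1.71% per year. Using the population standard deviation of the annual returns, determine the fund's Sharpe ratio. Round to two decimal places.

r̄ = (8.8 + 0.7 + 11 + 7.2 + 10) / 5 = 37.70 / 5 = 7.5400%
Σ(r − r̄)² = 66.5120; population σ = √(66.5120/5) = 3.6472%
Sharpe = (r̄ − rf) / σ = (7.5400 − 1.71) / 3.6472 = 5.8300 / 3.6472 = 1.5985

1.60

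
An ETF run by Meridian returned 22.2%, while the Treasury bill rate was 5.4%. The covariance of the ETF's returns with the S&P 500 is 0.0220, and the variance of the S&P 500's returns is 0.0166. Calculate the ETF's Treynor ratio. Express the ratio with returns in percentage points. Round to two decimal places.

β = Cov / Var = 0.0220 / 0.0166 = 1.3253
Treynor = (Rp − Rf) / β = (22.2% − 5.4%) / 1.3253 = 16.80 / 1.3253 = 12.6764

12.68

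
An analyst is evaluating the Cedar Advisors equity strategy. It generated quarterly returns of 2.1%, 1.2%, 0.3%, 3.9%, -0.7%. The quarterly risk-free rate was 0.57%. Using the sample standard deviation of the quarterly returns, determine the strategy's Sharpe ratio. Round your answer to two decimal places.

0.45

Mean return μ = 6.80 / 5 = 1.3600%
Σ(r − μ)² = 12.3920; sample σ = √(12.3920/4) = 1.7601%
Sharpe = (μ − rf) / σ = (1.3600 − 0.57) / 1.7601 = 0.7900 / 1.7601 = 0.4488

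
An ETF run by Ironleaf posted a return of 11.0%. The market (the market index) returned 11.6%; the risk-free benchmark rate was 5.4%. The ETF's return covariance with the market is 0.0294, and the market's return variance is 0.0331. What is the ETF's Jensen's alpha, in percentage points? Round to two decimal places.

0.09

β = Cov / Var = 0.0294 / 0.0331 = 0.8882
E[R] = Rf + β(Rm − Rf) = 5.4% + 0.8882 × (11.6% − 5.4%) = 10.9068%
α = Rp − E[R] = 11.0% − 10.9068% = 0.0932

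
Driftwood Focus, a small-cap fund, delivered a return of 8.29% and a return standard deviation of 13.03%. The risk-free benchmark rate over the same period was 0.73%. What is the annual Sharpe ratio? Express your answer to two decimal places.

0.58

Sharpe = (Rp − Rf) / σp = (8.29% − 0.73%) / 13.03% = 7.56% / 13.03% = 0.5802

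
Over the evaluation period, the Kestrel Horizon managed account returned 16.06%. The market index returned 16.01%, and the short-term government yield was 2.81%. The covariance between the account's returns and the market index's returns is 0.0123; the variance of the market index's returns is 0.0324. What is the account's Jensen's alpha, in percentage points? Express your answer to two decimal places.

8.24

β = Cov / Var = 0.0123 / 0.0324 = 0.3796
E[R] = Rf + β(Rm − Rf) = 2.81% + 0.3796 × (16.01% − 2.81%) = 7.8207%
α = Rp − E[R] = 16.06% − 7.8207% = 8.2393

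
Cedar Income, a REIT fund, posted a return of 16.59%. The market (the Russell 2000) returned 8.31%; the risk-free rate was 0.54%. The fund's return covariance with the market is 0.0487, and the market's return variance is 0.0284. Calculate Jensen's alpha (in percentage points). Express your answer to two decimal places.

β = Cov / Var = 0.0487 / 0.0284 = 1.7148
E[R] = Rf + β(Rm − Rf) = 0.54% + 1.7148 × (8.31% − 0.54%) = 13.8640%
α = Rp − E[R] = 16.59% − 13.8640% = 2.7260

2.73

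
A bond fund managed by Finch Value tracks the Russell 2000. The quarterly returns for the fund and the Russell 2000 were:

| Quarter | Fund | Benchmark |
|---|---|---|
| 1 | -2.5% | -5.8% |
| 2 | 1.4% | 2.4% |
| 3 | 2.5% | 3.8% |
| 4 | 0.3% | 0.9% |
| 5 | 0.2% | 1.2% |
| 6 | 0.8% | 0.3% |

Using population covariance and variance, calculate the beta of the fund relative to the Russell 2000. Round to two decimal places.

0.49

r̄p = 0.4500%,  r̄m = 0.4667%
Cov = Σ(rp − r̄p)(rm − r̄m) / 6 = 4.4750
Var(rm) = Σ(rm − r̄m)² / 6 = 9.1456
β = Cov / Var = 4.4750 / 9.1456 = 0.4893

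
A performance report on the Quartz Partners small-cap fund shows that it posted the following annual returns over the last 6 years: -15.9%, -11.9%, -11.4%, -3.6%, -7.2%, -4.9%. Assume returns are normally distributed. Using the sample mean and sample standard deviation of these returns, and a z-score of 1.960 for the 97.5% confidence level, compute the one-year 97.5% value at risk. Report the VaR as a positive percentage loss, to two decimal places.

r̄ = (-15.9 − 11.9 − 11.4 − 3.6 − 7.2 − 4.9) / 6 = -54.90 / 6 = -9.1500%
Sample std dev = √[110.8550 / 5] = 4.7086%
VaR = −(r̄ − z·σ) = −(-9.1500 − 1.960 × 4.7086) = −(-18.3789) = 18.3789%

18.38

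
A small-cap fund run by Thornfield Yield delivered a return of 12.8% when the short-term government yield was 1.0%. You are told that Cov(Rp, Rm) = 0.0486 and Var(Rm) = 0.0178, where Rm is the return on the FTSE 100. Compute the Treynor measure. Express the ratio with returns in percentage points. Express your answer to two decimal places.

4.32

β = Cov / Var = 0.0486 / 0.0178 = 2.7303
Treynor = (Rp − Rf) / β = (12.8% − 1.0%) / 2.7303 = 11.80 / 2.7303 = 4.3219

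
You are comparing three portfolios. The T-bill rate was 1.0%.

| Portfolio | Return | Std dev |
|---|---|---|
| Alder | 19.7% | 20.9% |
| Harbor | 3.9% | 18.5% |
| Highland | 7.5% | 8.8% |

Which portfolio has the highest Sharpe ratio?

Alder: Sharpe ratio = (19.7% − 1.0%) / 20.9% = 0.895
Harbor: Sharpe ratio = (3.9% − 1.0%) / 18.5% = 0.157
Highland: Sharpe ratio = (7.5% − 1.0%) / 8.8% = 0.739
Highest: Alder (0.895).

Alder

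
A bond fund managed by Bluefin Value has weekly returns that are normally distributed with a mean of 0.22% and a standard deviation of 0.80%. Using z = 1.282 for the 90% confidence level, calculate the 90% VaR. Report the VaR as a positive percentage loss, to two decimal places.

VaR (as % loss) = −(μ − z·σ) = −(0.22% − 1.282 × 0.80%) = −(-0.8056%) = 0.8056%

0.81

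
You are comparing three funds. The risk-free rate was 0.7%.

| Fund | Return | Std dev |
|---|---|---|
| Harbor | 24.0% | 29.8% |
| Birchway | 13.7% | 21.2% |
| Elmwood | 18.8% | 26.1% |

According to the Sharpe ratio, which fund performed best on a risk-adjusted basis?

Harbor: Sharpe ratio = (24.0% − 0.7%) / 29.8% = 0.782
Birchway: Sharpe ratio = (13.7% − 0.7%) / 21.2% = 0.613
Elmwood: Sharpe ratio = (18.8% − 0.7%) / 26.1% = 0.693
Highest: Harbor (0.782).

Harbor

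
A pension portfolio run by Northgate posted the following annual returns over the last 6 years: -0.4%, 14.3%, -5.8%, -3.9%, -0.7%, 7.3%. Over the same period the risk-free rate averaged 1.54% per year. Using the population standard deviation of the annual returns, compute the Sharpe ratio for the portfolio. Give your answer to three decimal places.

0.038

Mean return r̄ = 10.80 / 6 = 1.8000%
Σ(r − r̄)² = (-0.4 − 1.8000)² + (14.3 − 1.8000)² + … = 287.8400
population σ = √(287.8400 / 6) = √47.9733 = 6.9263%
Sharpe = (r̄ − rf) / σ = (1.8000 − 1.54) / 6.9263 = 0.2600 / 6.9263 = 0.0375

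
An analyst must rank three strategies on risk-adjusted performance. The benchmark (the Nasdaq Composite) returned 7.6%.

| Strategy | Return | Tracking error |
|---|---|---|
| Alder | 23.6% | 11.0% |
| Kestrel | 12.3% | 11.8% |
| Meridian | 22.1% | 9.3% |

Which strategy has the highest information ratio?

Meridian

Alder: IR = (23.6% − 7.6%) / 11.0% = 1.455
Kestrel: IR = (12.3% − 7.6%) / 11.8% = 0.398
Meridian: IR = (22.1% − 7.6%) / 9.3% = 1.559
Highest: Meridian (1.559).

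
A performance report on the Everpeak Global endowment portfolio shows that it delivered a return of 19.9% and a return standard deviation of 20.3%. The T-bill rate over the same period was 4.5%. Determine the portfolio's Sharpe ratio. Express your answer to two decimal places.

0.76

Sharpe = (Rp − Rf) / σp = (19.9% − 4.5%) / 20.3% = 15.40% / 20.3% = 0.7586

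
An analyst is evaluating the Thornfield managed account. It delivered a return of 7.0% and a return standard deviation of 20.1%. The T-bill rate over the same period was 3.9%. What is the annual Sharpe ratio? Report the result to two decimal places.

0.15

Sharpe = (Rp − Rf) / σp = (7.0% − 3.9%) / 20.1% = 3.10% / 20.1% = 0.1542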